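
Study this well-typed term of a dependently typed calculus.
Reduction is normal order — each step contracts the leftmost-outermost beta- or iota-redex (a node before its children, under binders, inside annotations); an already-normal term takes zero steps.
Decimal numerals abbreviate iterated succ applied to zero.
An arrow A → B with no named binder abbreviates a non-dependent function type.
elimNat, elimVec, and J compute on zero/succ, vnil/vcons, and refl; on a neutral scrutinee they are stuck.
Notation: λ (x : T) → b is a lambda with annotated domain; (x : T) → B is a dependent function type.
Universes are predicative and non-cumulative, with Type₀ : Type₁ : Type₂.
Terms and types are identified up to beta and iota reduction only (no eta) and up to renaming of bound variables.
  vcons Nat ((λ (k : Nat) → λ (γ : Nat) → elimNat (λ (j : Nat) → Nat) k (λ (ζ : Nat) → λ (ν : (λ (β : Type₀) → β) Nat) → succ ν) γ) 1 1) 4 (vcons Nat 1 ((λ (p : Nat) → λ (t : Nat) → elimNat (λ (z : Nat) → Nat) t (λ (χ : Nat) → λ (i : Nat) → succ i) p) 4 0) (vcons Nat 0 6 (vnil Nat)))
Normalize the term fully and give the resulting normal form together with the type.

resulting normal form:
  vcons Nat 2 4 (vcons Nat 1 4 (vcons Nat 0 6 (vnil Nat)))
type:
  Vec Nat 3
observation: normalization takes exactly 21 steps under the normal-order strategy.


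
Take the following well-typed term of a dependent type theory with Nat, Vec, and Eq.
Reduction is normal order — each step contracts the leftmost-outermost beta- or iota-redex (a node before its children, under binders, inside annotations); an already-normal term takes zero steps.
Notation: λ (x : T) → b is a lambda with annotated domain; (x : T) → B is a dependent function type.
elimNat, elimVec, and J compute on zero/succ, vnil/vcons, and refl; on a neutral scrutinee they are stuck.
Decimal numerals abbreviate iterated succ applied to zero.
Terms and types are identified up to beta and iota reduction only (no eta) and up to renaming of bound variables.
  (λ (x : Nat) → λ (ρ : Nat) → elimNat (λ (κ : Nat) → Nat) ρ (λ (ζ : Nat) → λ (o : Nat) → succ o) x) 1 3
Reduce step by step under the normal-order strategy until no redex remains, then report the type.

reduction (normal order):
  (λ (x : Nat) → λ (ρ : Nat) → elimNat (λ (κ : Nat) → Nat) ρ (λ (ζ : Nat) → λ (o : Nat) → succ o) x) 1 3
  ~> (λ (x : Nat) → elimNat (λ (ρ : Nat) → Nat) x (λ (κ : Nat) → λ (ζ : Nat) → succ ζ) 1) 3
  ~> elimNat (λ (x : Nat) → Nat) 3 (λ (ρ : Nat) → λ (κ : Nat) → succ κ) 1
  ~> (λ (x : Nat) → λ (ρ : Nat) → succ ρ) 0 (elimNat (λ (κ : Nat) → Nat) 3 (λ (ζ : Nat) → λ (o : Nat) → succ o) 0)
  ~> (λ (x : Nat) → succ x) (elimNat (λ (ρ : Nat) → Nat) 3 (λ (κ : Nat) → λ (ζ : Nat) → succ ζ) 0)
  ~> succ (elimNat (λ (x : Nat) → Nat) 3 (λ (ρ : Nat) → λ (κ : Nat) → succ κ) 0)
  ~> 4
type:
  Nat


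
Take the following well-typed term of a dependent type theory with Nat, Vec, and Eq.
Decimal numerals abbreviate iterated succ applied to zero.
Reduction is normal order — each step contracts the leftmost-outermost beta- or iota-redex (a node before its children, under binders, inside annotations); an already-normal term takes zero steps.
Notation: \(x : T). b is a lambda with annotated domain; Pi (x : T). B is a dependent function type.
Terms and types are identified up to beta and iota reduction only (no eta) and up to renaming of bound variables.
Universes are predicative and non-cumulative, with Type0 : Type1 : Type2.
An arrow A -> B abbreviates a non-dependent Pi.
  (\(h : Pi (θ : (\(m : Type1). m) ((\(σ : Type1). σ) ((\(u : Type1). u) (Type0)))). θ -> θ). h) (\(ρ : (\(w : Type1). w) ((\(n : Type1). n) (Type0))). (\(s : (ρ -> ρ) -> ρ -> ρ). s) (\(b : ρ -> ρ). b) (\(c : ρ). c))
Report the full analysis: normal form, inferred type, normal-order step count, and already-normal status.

normal form:
  \(h : Type0). \(θ : h). θ
the term's type:
  Pi (h : Type0). h -> h
reduction steps (normal order): 5
term was already normal: no
first redex: a beta-redex


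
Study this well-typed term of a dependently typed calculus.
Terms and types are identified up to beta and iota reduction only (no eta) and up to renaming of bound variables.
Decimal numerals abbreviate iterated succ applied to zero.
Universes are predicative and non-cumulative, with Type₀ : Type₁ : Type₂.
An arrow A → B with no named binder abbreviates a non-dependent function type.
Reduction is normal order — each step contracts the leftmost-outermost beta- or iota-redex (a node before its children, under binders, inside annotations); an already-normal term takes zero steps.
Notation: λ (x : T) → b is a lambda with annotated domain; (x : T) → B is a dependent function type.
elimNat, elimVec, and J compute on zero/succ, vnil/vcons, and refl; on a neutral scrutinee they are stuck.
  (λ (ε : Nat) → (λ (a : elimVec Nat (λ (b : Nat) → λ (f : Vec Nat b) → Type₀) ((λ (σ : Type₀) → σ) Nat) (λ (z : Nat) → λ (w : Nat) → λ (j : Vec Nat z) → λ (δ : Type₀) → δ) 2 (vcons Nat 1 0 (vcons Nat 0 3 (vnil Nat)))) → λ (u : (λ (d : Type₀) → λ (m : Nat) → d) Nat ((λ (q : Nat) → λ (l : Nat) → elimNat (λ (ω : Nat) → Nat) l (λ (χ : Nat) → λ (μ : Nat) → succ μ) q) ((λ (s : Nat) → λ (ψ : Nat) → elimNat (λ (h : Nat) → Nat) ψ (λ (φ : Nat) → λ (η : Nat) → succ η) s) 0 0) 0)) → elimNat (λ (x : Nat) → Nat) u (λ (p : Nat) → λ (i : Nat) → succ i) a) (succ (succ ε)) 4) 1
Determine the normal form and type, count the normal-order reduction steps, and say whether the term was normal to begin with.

resulting normal form:
  7
inferred type:
  Nat
normal-order step count: 13
started in normal form: no
first contracted redex: a beta-redex


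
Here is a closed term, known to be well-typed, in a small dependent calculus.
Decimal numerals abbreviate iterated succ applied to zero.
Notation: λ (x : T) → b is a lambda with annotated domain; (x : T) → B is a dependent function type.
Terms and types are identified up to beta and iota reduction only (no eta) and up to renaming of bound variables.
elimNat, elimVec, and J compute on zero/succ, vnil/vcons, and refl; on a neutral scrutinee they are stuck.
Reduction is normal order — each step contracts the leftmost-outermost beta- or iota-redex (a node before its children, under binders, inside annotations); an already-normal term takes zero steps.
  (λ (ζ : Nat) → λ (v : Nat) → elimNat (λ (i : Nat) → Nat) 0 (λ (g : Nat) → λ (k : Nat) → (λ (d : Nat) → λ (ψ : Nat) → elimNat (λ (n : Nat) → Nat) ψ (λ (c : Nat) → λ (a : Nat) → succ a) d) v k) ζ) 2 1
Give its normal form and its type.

reduced normal form:
  2
inferred type:
  Nat


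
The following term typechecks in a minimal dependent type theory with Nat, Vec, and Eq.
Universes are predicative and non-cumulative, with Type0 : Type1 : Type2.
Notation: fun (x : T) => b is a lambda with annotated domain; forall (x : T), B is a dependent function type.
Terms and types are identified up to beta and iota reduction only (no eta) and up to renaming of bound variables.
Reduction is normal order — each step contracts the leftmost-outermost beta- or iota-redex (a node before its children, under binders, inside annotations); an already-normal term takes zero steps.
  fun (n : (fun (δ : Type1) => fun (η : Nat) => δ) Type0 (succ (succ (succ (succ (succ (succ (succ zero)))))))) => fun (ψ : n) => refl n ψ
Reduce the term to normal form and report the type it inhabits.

normal form:
  fun (n : Type0) => fun (δ : n) => refl n δ
type:
  forall (n : Type0), forall (δ : n), Eq n δ δ
observation: the leftmost-outermost redex is a beta-redex, and normalization takes 2 steps.


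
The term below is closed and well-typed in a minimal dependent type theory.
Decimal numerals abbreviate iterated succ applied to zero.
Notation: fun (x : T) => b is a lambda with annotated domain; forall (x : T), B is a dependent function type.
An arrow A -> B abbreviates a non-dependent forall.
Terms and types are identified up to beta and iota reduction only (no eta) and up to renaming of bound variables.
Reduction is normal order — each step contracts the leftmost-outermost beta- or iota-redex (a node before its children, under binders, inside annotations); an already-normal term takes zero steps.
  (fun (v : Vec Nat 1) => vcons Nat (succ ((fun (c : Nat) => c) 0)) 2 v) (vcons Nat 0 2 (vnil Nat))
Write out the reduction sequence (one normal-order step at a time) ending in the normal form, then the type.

reduction (normal order):
  (fun (v : Vec Nat 1) => vcons Nat (succ ((fun (c : Nat) => c) 0)) 2 v) (vcons Nat 0 2 (vnil Nat))
  ~> vcons Nat (succ ((fun (v : Nat) => v) 0)) 2 (vcons Nat 0 2 (vnil Nat))
  ~> vcons Nat 1 2 (vcons Nat 0 2 (vnil Nat))
inferred type:
  Vec Nat 2


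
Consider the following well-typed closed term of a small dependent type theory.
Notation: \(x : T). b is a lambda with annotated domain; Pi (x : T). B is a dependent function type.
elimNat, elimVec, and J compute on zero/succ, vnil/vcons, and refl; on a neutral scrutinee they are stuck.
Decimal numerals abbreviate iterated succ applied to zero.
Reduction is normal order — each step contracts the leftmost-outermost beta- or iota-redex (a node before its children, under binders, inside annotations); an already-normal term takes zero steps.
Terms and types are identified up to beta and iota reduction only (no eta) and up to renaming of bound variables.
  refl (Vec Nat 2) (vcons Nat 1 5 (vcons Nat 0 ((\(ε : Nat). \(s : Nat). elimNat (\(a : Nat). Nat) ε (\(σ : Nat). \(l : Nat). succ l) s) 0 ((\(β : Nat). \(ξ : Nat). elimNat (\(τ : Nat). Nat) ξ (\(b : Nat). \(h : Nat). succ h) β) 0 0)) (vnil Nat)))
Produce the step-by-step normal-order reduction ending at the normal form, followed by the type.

reduction (normal order):
  refl (Vec Nat 2) (vcons Nat 1 5 (vcons Nat 0 ((\(ε : Nat). \(s : Nat). elimNat (\(a : Nat). Nat) ε (\(σ : Nat). \(l : Nat). succ l) s) 0 ((\(β : Nat). \(ξ : Nat). elimNat (\(τ : Nat). Nat) ξ (\(b : Nat). \(h : Nat). succ h) β) 0 0)) (vnil Nat)))
  ~> refl (Vec Nat 2) (vcons Nat 1 5 (vcons Nat 0 ((\(ε : Nat). elimNat (\(s : Nat). Nat) 0 (\(a : Nat). \(σ : Nat). succ σ) ε) ((\(l : Nat). \(β : Nat). elimNat (\(ξ : Nat). Nat) β (\(τ : Nat). \(b : Nat). succ b) l) 0 0)) (vnil Nat)))
  ~> refl (Vec Nat 2) (vcons Nat 1 5 (vcons Nat 0 (elimNat (\(ε : Nat). Nat) 0 (\(s : Nat). \(a : Nat). succ a) ((\(σ : Nat). \(l : Nat). elimNat (\(β : Nat). Nat) l (\(ξ : Nat). \(τ : Nat). succ τ) σ) 0 0)) (vnil Nat)))
  ~> refl (Vec Nat 2) (vcons Nat 1 5 (vcons Nat 0 (elimNat (\(ε : Nat). Nat) 0 (\(s : Nat). \(a : Nat). succ a) ((\(σ : Nat). elimNat (\(l : Nat). Nat) σ (\(β : Nat). \(ξ : Nat). succ ξ) 0) 0)) (vnil Nat)))
  ~> refl (Vec Nat 2) (vcons Nat 1 5 (vcons Nat 0 (elimNat (\(ε : Nat). Nat) 0 (\(s : Nat). \(a : Nat). succ a) (elimNat (\(σ : Nat). Nat) 0 (\(l : Nat). \(β : Nat). succ β) 0)) (vnil Nat)))
  ~> refl (Vec Nat 2) (vcons Nat 1 5 (vcons Nat 0 (elimNat (\(ε : Nat). Nat) 0 (\(s : Nat). \(a : Nat). succ a) 0) (vnil Nat)))
  ~> refl (Vec Nat 2) (vcons Nat 1 5 (vcons Nat 0 0 (vnil Nat)))
type:
  Eq (Vec Nat 2) (vcons Nat 1 5 (vcons Nat 0 0 (vnil Nat))) (vcons Nat 1 5 (vcons Nat 0 0 (vnil Nat)))


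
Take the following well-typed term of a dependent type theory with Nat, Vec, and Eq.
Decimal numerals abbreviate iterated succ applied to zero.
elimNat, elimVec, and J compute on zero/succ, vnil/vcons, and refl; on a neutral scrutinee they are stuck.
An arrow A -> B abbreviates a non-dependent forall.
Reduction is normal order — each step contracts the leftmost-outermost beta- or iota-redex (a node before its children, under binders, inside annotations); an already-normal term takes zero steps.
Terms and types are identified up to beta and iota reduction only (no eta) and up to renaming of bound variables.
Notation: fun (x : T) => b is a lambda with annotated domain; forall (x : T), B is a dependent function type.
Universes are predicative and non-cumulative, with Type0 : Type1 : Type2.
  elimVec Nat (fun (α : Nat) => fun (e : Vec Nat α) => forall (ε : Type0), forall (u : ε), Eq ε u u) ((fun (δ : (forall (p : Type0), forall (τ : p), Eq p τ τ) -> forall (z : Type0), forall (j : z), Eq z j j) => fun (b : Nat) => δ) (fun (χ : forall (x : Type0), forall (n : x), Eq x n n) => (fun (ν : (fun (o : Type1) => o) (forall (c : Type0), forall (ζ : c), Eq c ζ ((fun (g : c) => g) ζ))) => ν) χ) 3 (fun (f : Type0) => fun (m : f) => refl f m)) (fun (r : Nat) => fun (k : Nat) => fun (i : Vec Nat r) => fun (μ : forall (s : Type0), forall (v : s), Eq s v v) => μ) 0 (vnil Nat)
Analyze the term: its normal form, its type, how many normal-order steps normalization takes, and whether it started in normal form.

normal form:
  fun (α : Type0) => fun (e : α) => refl α e
inferred type:
  forall (α : Type0), forall (e : α), Eq α e e
steps to reach normal form (normal order): 5
started in normal form: no
first contracted redex: an elimVec iota-redex


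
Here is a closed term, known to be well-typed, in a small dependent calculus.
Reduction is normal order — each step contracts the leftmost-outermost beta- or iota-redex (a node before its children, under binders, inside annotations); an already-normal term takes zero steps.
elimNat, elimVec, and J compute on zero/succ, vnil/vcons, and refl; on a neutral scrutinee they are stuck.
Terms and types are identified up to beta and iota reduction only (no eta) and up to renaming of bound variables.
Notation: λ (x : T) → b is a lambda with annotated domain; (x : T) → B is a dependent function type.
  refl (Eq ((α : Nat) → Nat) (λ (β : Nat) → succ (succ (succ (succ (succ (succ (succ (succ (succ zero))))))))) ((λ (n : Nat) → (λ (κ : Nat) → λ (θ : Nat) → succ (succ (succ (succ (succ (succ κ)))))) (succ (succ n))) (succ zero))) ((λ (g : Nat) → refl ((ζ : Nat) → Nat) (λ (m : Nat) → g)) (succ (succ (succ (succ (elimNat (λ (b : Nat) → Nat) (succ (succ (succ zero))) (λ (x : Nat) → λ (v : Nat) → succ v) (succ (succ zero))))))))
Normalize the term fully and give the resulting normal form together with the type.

reduced normal form:
  refl (Eq ((α : Nat) → Nat) (λ (β : Nat) → succ (succ (succ (succ (succ (succ (succ (succ (succ zero))))))))) (λ (n : Nat) → succ (succ (succ (succ (succ (succ (succ (succ (succ zero)))))))))) (refl ((κ : Nat) → Nat) (λ (θ : Nat) → succ (succ (succ (succ (succ (succ (succ (succ (succ zero))))))))))
type:
  Eq (Eq ((α : Nat) → Nat) (λ (β : Nat) → succ (succ (succ (succ (succ (succ (succ (succ (succ zero))))))))) (λ (n : Nat) → succ (succ (succ (succ (succ (succ (succ (succ (succ zero)))))))))) (refl ((κ : Nat) → Nat) (λ (θ : Nat) → succ (succ (succ (succ (succ (succ (succ (succ (succ zero)))))))))) (refl ((g : Nat) → Nat) (λ (ζ : Nat) → succ (succ (succ (succ (succ (succ (succ (succ (succ zero))))))))))


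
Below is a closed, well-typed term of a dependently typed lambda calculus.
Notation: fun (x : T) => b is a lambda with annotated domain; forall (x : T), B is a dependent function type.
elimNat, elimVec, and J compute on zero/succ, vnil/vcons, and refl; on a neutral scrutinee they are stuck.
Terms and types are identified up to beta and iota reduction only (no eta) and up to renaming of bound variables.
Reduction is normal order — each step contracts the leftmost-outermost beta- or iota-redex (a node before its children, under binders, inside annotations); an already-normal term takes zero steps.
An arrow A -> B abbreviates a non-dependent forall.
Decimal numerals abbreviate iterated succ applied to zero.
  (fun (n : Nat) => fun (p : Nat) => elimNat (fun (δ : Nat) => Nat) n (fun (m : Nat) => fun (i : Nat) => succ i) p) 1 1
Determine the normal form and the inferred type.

normal form:
  2
the term's type:
  Nat
observation: the term reaches its normal form after 6 normal-order steps.


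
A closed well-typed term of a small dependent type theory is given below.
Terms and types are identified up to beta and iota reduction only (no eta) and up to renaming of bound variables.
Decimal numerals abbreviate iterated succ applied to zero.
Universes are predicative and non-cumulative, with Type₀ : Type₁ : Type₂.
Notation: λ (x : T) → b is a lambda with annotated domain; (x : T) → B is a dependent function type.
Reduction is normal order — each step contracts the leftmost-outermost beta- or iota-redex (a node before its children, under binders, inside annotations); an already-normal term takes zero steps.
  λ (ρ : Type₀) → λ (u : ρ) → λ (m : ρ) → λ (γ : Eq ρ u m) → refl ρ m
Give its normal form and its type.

normal form:
  λ (ρ : Type₀) → λ (u : ρ) → λ (m : ρ) → λ (γ : Eq ρ u m) → refl ρ m
inferred type:
  (ρ : Type₀) → (u : ρ) → (m : ρ) → (γ : Eq ρ u m) → Eq ρ m m


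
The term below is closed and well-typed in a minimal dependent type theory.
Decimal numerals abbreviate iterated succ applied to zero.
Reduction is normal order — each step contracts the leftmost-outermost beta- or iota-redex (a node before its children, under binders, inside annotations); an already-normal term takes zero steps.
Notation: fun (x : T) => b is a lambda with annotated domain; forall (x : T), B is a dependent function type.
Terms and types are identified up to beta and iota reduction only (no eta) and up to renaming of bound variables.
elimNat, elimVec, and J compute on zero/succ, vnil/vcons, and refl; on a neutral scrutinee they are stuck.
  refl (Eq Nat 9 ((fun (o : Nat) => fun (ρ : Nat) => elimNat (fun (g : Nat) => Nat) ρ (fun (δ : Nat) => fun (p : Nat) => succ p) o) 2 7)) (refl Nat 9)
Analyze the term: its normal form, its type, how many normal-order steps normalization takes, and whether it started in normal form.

resulting normal form:
  refl (Eq Nat 9 9) (refl Nat 9)
type:
  Eq (Eq Nat 9 9) (refl Nat 9) (refl Nat 9)
normal-order step count: 9
already normal: no
first contracted redex: a beta-redex


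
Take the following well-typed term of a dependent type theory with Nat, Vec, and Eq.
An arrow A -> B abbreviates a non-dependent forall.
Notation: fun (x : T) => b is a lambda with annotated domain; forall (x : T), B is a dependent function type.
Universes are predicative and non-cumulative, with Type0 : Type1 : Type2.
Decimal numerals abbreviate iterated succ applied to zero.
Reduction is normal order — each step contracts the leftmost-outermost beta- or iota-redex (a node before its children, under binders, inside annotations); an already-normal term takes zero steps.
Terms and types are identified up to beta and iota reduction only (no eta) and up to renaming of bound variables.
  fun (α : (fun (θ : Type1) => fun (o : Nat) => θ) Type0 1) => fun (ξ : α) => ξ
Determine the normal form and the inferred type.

reduced normal form:
  fun (α : Type0) => fun (θ : α) => θ
inferred type:
  forall (α : Type0), α -> α


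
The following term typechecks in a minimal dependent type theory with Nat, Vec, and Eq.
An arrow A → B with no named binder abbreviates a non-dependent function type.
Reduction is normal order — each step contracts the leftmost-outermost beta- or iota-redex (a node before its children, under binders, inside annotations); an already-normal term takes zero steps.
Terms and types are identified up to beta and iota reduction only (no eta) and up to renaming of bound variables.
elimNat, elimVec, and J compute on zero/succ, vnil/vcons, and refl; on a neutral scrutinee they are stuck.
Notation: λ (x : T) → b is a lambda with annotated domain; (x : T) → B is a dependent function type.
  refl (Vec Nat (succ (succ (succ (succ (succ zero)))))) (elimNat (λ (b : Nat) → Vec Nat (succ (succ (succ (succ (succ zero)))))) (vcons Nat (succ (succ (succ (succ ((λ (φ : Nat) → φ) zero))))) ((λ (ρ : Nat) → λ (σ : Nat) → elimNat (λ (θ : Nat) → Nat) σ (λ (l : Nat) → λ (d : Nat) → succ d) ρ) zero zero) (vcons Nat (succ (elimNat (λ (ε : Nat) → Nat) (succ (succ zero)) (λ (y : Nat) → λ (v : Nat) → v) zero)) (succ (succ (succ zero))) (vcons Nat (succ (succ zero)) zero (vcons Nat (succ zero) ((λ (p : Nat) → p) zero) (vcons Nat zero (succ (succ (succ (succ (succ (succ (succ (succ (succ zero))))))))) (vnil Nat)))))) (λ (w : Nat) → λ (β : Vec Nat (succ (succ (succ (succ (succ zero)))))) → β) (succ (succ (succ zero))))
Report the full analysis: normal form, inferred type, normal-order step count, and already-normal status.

reduced normal form:
  refl (Vec Nat (succ (succ (succ (succ (succ zero)))))) (vcons Nat (succ (succ (succ (succ zero)))) zero (vcons Nat (succ (succ (succ zero))) (succ (succ (succ zero))) (vcons Nat (succ (succ zero)) zero (vcons Nat (succ zero) zero (vcons Nat zero (succ (succ (succ (succ (succ (succ (succ (succ (succ zero))))))))) (vnil Nat))))))
type:
  Eq (Vec Nat (succ (succ (succ (succ (succ zero)))))) (vcons Nat (succ (succ (succ (succ zero)))) zero (vcons Nat (succ (succ (succ zero))) (succ (succ (succ zero))) (vcons Nat (succ (succ zero)) zero (vcons Nat (succ zero) zero (vcons Nat zero (succ (succ (succ (succ (succ (succ (succ (succ (succ zero))))))))) (vnil Nat)))))) (vcons Nat (succ (succ (succ (succ zero)))) zero (vcons Nat (succ (succ (succ zero))) (succ (succ (succ zero))) (vcons Nat (succ (succ zero)) zero (vcons Nat (succ zero) zero (vcons Nat zero (succ (succ (succ (succ (succ (succ (succ (succ (succ zero))))))))) (vnil Nat))))))
normal-order step count: 16
started in normal form: no
first contracted redex: an elimNat iota-redex


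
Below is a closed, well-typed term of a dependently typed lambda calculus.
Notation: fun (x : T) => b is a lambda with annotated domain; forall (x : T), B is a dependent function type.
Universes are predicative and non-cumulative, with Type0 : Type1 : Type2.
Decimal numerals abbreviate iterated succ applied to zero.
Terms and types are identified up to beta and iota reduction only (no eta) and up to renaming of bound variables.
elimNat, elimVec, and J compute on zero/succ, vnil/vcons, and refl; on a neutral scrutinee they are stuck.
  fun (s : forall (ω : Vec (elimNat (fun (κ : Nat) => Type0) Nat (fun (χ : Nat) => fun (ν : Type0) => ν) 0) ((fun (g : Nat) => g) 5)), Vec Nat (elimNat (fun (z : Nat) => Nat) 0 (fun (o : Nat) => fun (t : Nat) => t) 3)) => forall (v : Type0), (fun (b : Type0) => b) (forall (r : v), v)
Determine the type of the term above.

inferred type:
  forall (s : forall (ω : Vec Nat 5), Vec Nat 0), Type1


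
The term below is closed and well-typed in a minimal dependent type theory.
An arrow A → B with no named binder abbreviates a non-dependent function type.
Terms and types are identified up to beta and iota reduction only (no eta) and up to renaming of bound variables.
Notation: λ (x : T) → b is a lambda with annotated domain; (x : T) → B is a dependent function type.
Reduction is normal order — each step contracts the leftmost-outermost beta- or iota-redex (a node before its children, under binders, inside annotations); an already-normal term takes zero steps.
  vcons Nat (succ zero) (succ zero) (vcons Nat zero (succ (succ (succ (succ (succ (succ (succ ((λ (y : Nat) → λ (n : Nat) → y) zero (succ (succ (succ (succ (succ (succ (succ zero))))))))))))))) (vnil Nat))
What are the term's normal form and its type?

normal form:
  vcons Nat (succ zero) (succ zero) (vcons Nat zero (succ (succ (succ (succ (succ (succ (succ zero))))))) (vnil Nat))
inferred type:
  Vec Nat (succ (succ zero))


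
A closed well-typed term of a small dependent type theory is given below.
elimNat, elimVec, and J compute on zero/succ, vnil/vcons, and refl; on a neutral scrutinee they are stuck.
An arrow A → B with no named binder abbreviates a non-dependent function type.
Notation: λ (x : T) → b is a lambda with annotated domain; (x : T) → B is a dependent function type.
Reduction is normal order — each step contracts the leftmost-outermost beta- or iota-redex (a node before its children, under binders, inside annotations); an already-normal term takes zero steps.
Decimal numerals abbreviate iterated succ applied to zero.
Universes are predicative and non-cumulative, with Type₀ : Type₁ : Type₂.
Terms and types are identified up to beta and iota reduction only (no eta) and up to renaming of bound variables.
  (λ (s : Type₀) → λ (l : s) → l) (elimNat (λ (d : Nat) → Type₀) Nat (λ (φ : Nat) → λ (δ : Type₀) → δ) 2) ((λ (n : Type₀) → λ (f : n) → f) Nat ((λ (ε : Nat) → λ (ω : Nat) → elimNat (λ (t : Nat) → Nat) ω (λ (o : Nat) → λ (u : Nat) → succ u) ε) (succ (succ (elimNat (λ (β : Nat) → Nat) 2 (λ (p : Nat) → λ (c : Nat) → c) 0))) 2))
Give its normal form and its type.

normal form:
  6
inferred type:
  Nat


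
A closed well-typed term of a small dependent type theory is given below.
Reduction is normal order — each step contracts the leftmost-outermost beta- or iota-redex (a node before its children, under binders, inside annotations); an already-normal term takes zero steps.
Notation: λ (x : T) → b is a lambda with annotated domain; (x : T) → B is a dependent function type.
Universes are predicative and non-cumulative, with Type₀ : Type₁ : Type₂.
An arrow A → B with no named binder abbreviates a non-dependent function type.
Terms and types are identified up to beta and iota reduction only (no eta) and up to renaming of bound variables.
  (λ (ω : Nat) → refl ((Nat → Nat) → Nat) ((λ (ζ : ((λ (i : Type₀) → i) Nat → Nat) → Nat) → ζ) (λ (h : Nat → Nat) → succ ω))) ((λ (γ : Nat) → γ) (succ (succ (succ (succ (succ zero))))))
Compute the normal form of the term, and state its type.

reduced normal form:
  refl ((Nat → Nat) → Nat) (λ (ω : Nat → Nat) → succ (succ (succ (succ (succ (succ zero))))))
the term's type:
  Eq ((Nat → Nat) → Nat) (λ (ω : Nat → Nat) → succ (succ (succ (succ (succ (succ zero)))))) (λ (ζ : Nat → Nat) → succ (succ (succ (succ (succ (succ zero))))))
observation: reduction starts at a beta-redex, and 3 normal-order steps reach the normal form.


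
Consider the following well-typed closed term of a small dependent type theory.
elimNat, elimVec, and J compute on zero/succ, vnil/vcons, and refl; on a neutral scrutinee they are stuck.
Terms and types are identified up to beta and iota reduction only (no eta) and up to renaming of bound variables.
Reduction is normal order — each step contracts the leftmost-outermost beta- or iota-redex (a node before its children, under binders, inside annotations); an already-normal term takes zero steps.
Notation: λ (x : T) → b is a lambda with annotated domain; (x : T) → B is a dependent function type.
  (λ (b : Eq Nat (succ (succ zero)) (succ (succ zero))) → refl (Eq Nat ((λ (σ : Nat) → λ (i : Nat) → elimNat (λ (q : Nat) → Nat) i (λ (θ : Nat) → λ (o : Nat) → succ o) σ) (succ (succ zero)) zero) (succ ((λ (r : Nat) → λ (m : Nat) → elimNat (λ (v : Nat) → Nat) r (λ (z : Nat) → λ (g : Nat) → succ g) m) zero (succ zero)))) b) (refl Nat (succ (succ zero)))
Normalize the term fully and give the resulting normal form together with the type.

normal form:
  refl (Eq Nat (succ (succ zero)) (succ (succ zero))) (refl Nat (succ (succ zero)))
inferred type:
  Eq (Eq Nat (succ (succ zero)) (succ (succ zero))) (refl Nat (succ (succ zero))) (refl Nat (succ (succ zero)))


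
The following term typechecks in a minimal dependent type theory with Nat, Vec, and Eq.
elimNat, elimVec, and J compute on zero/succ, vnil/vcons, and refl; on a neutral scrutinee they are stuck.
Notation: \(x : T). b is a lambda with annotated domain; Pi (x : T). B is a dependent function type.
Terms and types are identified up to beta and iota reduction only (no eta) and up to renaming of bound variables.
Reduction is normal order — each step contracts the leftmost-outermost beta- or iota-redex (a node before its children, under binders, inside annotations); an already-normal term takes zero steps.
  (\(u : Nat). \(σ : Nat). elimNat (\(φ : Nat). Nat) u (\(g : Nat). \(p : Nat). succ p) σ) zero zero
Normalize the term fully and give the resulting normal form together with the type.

normal form:
  zero
inferred type:
  Nat
observation: 3 normal-order steps normalize the term, beginning with a beta-redex.


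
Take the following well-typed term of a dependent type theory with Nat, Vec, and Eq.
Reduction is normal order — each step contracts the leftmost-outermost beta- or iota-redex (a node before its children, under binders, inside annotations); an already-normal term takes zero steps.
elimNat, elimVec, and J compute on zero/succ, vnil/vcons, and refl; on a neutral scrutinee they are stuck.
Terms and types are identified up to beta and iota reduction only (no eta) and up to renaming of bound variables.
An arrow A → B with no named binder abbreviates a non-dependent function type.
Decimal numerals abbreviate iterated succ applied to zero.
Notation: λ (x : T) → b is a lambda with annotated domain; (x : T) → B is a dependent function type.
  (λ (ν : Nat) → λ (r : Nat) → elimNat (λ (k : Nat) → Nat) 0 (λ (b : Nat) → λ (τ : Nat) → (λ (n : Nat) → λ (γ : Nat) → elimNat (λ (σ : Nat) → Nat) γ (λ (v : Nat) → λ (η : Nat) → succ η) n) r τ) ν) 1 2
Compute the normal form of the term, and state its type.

normal form:
  2
inferred type:
  Nat
observation: the first redex contracted is a beta-redex; the normal form is reached in 15 normal-order steps.


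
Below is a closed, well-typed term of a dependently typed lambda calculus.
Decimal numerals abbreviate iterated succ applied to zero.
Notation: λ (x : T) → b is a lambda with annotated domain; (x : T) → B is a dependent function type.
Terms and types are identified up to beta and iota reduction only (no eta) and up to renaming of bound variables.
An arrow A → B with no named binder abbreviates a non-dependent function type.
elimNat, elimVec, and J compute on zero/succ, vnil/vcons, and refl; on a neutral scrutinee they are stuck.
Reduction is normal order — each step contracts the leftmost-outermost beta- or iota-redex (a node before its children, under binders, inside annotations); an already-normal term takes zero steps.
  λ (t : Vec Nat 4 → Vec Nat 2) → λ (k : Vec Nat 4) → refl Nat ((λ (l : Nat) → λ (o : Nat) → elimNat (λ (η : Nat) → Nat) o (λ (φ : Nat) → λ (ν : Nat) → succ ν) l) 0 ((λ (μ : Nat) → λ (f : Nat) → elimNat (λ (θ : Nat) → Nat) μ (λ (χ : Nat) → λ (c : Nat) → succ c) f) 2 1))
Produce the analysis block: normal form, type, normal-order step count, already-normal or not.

normal form:
  λ (t : Vec Nat 4 → Vec Nat 2) → λ (k : Vec Nat 4) → refl Nat 3
inferred type:
  (Vec Nat 4 → Vec Nat 2) → Vec Nat 4 → Eq Nat 3 3
reduction steps (normal order): 9
already normal: no
first contracted redex: a beta-redex


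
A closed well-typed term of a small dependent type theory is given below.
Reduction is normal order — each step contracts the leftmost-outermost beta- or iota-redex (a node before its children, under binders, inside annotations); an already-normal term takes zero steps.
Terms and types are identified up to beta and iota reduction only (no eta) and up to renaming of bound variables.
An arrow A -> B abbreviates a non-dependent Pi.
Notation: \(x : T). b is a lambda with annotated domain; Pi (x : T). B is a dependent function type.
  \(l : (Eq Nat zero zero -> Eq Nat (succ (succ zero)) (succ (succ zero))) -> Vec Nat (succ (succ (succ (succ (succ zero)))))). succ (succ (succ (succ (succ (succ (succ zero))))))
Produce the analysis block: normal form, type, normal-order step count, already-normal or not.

resulting normal form:
  \(l : (Eq Nat zero zero -> Eq Nat (succ (succ zero)) (succ (succ zero))) -> Vec Nat (succ (succ (succ (succ (succ zero)))))). succ (succ (succ (succ (succ (succ (succ zero))))))
type:
  ((Eq Nat zero zero -> Eq Nat (succ (succ zero)) (succ (succ zero))) -> Vec Nat (succ (succ (succ (succ (succ zero)))))) -> Nat
steps to reach normal form (normal order): 0
term was already normal: yes


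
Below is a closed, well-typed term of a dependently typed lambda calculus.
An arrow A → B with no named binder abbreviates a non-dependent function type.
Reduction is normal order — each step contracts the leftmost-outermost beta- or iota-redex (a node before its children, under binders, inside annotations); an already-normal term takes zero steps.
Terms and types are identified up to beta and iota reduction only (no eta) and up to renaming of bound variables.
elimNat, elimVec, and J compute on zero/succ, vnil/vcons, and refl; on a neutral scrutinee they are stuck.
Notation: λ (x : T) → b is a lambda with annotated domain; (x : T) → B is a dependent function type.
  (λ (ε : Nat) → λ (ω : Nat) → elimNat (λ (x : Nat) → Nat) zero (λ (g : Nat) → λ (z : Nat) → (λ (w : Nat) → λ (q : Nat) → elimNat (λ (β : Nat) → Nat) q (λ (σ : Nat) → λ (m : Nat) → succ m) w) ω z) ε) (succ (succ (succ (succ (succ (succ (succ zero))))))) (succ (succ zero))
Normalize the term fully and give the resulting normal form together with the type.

reduced normal form:
  succ (succ (succ (succ (succ (succ (succ (succ (succ (succ (succ (succ (succ (succ zero)))))))))))))
type:
  Nat
observation: reduction starts at a beta-redex, and 87 normal-order steps reach the normal form.


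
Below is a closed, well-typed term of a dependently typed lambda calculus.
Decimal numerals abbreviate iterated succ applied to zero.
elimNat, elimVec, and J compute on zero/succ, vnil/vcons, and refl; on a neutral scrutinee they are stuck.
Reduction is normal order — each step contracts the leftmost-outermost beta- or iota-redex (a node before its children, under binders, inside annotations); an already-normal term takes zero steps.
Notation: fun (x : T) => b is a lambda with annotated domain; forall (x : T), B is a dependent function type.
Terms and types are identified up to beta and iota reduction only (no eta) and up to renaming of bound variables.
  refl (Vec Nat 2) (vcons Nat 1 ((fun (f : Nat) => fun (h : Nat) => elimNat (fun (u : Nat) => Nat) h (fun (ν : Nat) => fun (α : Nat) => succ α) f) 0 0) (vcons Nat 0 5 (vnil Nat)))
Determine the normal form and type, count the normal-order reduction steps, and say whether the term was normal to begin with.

reduced normal form:
  refl (Vec Nat 2) (vcons Nat 1 0 (vcons Nat 0 5 (vnil Nat)))
inferred type:
  Eq (Vec Nat 2) (vcons Nat 1 0 (vcons Nat 0 5 (vnil Nat))) (vcons Nat 1 0 (vcons Nat 0 5 (vnil Nat)))
normal-order step count: 3
already normal: no
first redex: a beta-redex


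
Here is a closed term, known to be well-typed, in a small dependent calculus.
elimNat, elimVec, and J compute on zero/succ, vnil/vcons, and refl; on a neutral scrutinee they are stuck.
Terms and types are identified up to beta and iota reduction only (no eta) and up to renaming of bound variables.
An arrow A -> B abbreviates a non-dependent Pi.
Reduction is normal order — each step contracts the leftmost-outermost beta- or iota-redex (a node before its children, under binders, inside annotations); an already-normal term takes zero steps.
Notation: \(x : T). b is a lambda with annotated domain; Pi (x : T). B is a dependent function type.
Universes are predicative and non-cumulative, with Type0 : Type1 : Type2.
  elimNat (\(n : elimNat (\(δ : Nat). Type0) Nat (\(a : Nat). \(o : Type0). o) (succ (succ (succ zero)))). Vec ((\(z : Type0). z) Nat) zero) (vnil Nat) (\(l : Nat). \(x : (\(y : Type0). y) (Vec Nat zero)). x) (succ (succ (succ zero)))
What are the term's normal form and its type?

normal form:
  vnil Nat
inferred type:
  Vec Nat zero
observation: 10 normal-order steps separate the term from its normal form.


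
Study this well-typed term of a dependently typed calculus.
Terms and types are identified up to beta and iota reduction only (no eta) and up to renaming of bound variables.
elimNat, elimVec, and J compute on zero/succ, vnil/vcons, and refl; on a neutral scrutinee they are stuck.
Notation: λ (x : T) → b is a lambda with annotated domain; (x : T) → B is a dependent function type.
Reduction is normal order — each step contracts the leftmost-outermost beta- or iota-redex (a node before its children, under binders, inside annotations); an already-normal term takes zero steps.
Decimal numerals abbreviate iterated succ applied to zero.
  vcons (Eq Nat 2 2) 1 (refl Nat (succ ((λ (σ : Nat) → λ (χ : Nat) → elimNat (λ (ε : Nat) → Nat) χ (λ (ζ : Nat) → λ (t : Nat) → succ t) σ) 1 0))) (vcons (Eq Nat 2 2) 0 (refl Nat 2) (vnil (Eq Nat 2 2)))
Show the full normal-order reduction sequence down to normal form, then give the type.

normal-order reduction sequence:
  vcons (Eq Nat 2 2) 1 (refl Nat (succ ((λ (σ : Nat) → λ (χ : Nat) → elimNat (λ (ε : Nat) → Nat) χ (λ (ζ : Nat) → λ (t : Nat) → succ t) σ) 1 0))) (vcons (Eq Nat 2 2) 0 (refl Nat 2) (vnil (Eq Nat 2 2)))
  ~> vcons (Eq Nat 2 2) 1 (refl Nat (succ ((λ (σ : Nat) → elimNat (λ (χ : Nat) → Nat) σ (λ (ε : Nat) → λ (ζ : Nat) → succ ζ) 1) 0))) (vcons (Eq Nat 2 2) 0 (refl Nat 2) (vnil (Eq Nat 2 2)))
  ~> vcons (Eq Nat 2 2) 1 (refl Nat (succ (elimNat (λ (σ : Nat) → Nat) 0 (λ (χ : Nat) → λ (ε : Nat) → succ ε) 1))) (vcons (Eq Nat 2 2) 0 (refl Nat 2) (vnil (Eq Nat 2 2)))
  ~> vcons (Eq Nat 2 2) 1 (refl Nat (succ ((λ (σ : Nat) → λ (χ : Nat) → succ χ) 0 (elimNat (λ (ε : Nat) → Nat) 0 (λ (ζ : Nat) → λ (t : Nat) → succ t) 0)))) (vcons (Eq Nat 2 2) 0 (refl Nat 2) (vnil (Eq Nat 2 2)))
  ~> vcons (Eq Nat 2 2) 1 (refl Nat (succ ((λ (σ : Nat) → succ σ) (elimNat (λ (χ : Nat) → Nat) 0 (λ (ε : Nat) → λ (ζ : Nat) → succ ζ) 0)))) (vcons (Eq Nat 2 2) 0 (refl Nat 2) (vnil (Eq Nat 2 2)))
  ~> vcons (Eq Nat 2 2) 1 (refl Nat (succ (succ (elimNat (λ (σ : Nat) → Nat) 0 (λ (χ : Nat) → λ (ε : Nat) → succ ε) 0)))) (vcons (Eq Nat 2 2) 0 (refl Nat 2) (vnil (Eq Nat 2 2)))
  ~> vcons (Eq Nat 2 2) 1 (refl Nat 2) (vcons (Eq Nat 2 2) 0 (refl Nat 2) (vnil (Eq Nat 2 2)))
inferred type:
  Vec (Eq Nat 2 2) 2


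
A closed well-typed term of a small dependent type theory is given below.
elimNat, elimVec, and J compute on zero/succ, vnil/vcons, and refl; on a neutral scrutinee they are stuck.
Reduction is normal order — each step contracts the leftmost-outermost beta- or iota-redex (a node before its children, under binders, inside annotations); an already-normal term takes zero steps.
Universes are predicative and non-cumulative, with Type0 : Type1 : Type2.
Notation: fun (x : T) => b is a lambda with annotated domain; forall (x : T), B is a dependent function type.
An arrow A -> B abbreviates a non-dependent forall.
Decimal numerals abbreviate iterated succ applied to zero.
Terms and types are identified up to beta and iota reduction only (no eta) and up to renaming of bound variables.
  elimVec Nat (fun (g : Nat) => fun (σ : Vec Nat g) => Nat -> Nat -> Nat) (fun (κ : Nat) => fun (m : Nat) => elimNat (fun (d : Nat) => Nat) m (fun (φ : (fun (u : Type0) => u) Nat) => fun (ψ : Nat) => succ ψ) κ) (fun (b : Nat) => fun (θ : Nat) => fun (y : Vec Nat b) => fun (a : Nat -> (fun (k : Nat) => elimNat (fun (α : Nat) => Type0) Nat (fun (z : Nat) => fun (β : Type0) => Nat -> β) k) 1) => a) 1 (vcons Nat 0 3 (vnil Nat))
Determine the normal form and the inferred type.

reduced normal form:
  fun (g : Nat) => fun (σ : Nat) => elimNat (fun (κ : Nat) => Nat) σ (fun (m : Nat) => fun (d : Nat) => succ d) g
inferred type:
  Nat -> Nat -> Nat


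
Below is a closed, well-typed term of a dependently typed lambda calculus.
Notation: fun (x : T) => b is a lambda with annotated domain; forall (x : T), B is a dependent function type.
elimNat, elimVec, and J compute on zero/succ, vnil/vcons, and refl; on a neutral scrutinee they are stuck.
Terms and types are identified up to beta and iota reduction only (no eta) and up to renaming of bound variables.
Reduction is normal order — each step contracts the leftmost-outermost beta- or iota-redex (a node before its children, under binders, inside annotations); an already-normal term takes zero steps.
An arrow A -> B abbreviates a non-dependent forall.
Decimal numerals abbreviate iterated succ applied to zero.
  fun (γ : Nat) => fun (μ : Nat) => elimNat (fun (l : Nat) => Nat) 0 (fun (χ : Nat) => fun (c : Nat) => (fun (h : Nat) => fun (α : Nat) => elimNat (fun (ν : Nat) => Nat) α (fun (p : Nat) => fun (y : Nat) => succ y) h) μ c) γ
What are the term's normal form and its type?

normal form:
  fun (γ : Nat) => fun (μ : Nat) => elimNat (fun (l : Nat) => Nat) 0 (fun (χ : Nat) => fun (c : Nat) => elimNat (fun (h : Nat) => Nat) c (fun (α : Nat) => fun (ν : Nat) => succ ν) μ) γ
type:
  Nat -> Nat -> Nat
observation: normalization takes exactly 2 steps under the normal-order strategy.
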